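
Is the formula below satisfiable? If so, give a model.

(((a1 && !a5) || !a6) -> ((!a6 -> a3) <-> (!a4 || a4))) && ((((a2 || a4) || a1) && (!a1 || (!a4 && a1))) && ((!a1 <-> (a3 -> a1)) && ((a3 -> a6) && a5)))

a1 = False; a2 = True; a3 = False; a4 = False; a5 = True; a6 = True

  ((a1 && !a5) || !a6) -> ((!a6 -> a3) <-> (!a4 || a4)) = True
    (a1 && !a5) || !a6 = False
      a1 && !a5 = False
        !a5 = False
      !a6 = False
    (!a6 -> a3) <-> (!a4 || a4) = True
      !a6 -> a3 = True
        !a6 = False
      !a4 || a4 = True
        !a4 = True
  (((a2 || a4) || a1) && (!a1 || (!a4 && a1))) && ((!a1 <-> (a3 -> a1)) && ((a3 -> a6) && a5)) = True
    ((a2 || a4) || a1) && (!a1 || (!a4 && a1)) = True
      (a2 || a4) || a1 = True
        a2 || a4 = True
      !a1 || (!a4 && a1) = True
        !a1 = True
        !a4 && a1 = False
          !a4 = True
    (!a1 <-> (a3 -> a1)) && ((a3 -> a6) && a5) = True
      !a1 <-> (a3 -> a1) = True
        !a1 = True
        a3 -> a1 = True
      (a3 -> a6) && a5 = True
        a3 -> a6 = True
Both conjuncts True, so the formula holds.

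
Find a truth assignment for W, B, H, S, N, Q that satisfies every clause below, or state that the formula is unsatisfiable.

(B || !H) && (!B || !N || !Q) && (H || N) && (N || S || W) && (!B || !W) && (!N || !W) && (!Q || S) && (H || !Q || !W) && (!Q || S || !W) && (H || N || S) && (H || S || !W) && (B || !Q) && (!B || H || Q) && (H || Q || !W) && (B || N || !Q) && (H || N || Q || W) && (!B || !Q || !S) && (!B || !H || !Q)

W = False, B = False, H = False, S = False, N = True, Q = False

Try W = True:
  (!B || !W) forces B = False.
  (B || !H) forces H = False.
  (H || N) forces N = True.
  clause (!N || !W) is falsified — backtrack.
So W = False.
Set B = False.
  then (B || !H) forces H = False.
  then (H || N) forces N = True.
  then (B || !Q) forces Q = False.
Set S = False.
All clauses satisfied.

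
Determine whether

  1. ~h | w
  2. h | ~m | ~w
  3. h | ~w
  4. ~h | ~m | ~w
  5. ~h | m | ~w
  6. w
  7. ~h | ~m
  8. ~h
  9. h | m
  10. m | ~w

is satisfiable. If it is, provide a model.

Case w = True:
  (h | ~w) forces h = True.
  Clause (~h) is falsified — contradiction.
Case w = False:
  Clause (w) is falsified — contradiction.
Both cases fail, so the formula is unsatisfiable.

The formula is unsatisfiable.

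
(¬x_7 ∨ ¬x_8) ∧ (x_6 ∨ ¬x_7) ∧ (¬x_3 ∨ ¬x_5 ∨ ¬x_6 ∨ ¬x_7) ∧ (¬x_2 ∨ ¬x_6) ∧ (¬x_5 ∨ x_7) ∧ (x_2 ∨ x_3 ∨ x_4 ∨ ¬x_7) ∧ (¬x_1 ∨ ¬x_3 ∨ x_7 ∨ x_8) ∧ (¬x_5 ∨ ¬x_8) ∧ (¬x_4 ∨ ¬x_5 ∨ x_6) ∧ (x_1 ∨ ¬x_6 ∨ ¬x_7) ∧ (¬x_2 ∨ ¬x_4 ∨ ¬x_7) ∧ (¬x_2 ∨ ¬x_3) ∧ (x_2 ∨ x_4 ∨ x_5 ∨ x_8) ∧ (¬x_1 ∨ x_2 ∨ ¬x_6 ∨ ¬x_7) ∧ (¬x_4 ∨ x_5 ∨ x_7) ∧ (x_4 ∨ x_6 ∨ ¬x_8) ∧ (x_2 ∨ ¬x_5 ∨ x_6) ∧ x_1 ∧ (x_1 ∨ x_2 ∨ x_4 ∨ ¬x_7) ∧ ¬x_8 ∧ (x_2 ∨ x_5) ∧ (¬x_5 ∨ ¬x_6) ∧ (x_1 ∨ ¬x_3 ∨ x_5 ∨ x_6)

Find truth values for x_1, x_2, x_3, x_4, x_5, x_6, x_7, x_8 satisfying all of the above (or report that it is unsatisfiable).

x_1: True, x_2: True, x_3: False, x_4: False, x_5: False, x_6: False, x_7: False, x_8: False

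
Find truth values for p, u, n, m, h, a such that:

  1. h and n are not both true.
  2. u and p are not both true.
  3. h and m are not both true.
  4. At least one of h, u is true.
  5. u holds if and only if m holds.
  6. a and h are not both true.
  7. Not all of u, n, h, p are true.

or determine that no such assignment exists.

p: True, u: False, n: False, m: False, h: True, a: False

  (1) h=T, n=F — not both ✓
  (2) u=F, p=T — not both ✓
  (3) h=T, m=F — not both ✓
  (4) {h, u}: 1 true — at least one ✓
  (5) u=F, m=F — same ✓
  (6) a=F, h=T — not both ✓
  (7) {u, n, h, p}: 2/4 true — not all ✓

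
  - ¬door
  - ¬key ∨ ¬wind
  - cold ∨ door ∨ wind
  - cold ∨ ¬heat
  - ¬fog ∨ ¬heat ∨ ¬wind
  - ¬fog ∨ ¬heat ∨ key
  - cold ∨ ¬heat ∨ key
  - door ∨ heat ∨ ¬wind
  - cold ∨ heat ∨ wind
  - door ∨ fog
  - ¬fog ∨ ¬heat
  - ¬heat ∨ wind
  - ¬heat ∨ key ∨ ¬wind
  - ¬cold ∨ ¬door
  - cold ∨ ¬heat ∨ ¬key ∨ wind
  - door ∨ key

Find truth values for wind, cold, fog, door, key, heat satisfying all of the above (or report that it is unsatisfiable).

Unit clause (¬door) forces door = False.
In (door ∨ fog) only fog is left, so fog = True.
In (¬fog ∨ ¬heat) only ¬heat is left, so heat = False.
In (door ∨ key) only key is left, so key = True.
In (¬key ∨ ¬wind) only ¬wind is left, so wind = False.
In (cold ∨ door ∨ wind) only cold is left, so cold = True.
All clauses satisfied.

wind = False, cold = True, fog = True, door = False, key = True, heat = False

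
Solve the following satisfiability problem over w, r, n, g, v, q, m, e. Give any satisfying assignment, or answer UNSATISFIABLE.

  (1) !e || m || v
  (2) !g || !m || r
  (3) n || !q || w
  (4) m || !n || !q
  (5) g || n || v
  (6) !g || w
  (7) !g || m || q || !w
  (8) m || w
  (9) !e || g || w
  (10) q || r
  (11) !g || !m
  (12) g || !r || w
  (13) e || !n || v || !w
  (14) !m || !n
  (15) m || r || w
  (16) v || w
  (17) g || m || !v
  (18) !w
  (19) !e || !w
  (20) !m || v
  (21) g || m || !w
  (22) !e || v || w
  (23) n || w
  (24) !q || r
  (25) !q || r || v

The formula is unsatisfiable.

Case r = True:
  (!w) forces w = False.
  (!g || w) forces g = False.
  Clause (g || !r || w) is falsified — contradiction.
Case r = False:
  (q || r) forces q = True.
  Clause (!q || r) is falsified — contradiction.
Both cases fail, so the formula is unsatisfiable.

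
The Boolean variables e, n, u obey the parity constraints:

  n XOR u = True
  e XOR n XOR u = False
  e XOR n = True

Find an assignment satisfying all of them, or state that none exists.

e=T, n=F, u=T

n XOR u = F XOR T = True ✓
e XOR n XOR u = T XOR F XOR T = False ✓
e XOR n = T XOR F = True ✓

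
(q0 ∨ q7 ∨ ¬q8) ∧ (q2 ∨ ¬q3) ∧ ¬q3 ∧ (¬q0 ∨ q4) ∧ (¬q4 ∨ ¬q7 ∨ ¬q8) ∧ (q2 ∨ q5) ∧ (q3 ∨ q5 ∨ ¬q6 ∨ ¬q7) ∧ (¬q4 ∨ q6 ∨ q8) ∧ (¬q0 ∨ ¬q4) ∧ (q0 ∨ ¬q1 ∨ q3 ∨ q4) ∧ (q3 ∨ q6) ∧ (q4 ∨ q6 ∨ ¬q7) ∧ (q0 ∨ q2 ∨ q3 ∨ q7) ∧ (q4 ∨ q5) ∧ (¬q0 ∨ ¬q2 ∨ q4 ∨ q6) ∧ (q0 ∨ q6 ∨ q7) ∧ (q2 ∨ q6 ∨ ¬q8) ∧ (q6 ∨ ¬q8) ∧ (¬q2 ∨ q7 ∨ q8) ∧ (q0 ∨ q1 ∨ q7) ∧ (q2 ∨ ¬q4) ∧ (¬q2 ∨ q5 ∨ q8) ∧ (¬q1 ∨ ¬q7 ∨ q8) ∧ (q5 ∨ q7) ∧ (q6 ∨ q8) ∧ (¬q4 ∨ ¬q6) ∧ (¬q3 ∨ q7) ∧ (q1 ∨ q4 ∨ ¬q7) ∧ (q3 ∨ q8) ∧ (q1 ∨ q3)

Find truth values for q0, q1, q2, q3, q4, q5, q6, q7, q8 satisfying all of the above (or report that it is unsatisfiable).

Case q3 = True:
  Clause (¬q3) is falsified — contradiction.
Case q3 = False:
  (q3 ∨ q6) forces q6 = True.
  (¬q4 ∨ ¬q6) forces q4 = False.
  (¬q0 ∨ q4) forces q0 = False.
  (q0 ∨ ¬q1 ∨ q3 ∨ q4) forces q1 = False.
  Clause (q1 ∨ q3) is falsified — contradiction.
Both cases fail, so the formula is unsatisfiable.

UNSATISFIABLE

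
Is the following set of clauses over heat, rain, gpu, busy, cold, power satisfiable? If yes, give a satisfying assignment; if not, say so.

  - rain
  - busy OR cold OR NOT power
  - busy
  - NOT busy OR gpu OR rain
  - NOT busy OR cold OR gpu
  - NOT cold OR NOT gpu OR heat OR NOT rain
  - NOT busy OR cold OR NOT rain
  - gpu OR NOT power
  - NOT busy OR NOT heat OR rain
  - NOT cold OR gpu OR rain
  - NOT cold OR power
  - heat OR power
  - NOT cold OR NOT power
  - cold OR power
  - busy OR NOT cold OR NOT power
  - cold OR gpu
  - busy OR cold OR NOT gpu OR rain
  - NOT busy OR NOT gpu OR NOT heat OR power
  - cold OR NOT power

UNSATISFIABLE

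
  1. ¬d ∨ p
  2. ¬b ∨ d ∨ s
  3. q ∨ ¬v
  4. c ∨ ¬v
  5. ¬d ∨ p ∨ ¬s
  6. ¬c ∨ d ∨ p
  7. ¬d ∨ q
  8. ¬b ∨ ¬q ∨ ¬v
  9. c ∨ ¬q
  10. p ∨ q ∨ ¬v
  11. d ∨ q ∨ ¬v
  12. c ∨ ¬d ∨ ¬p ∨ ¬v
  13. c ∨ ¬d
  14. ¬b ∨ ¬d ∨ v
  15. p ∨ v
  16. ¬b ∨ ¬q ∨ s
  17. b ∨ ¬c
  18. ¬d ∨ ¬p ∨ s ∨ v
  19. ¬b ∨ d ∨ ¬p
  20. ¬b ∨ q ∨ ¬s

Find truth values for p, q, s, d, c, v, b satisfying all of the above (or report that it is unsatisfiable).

p = True, q = False, s = True, d = False, c = False, v = False, b = False

Try p = False:
  (¬d ∨ p) forces d = False.
  (¬c ∨ d ∨ p) forces c = False.
  (c ∨ ¬v) forces v = False.
  clause (p ∨ v) is falsified — backtrack.
So p = True.
Try q = True:
  (c ∨ ¬q) forces c = True.
  (b ∨ ¬c) forces b = True.
  (¬b ∨ ¬q ∨ ¬v) forces v = False.
  (¬b ∨ ¬d ∨ v) forces d = False.
  clause (¬b ∨ d ∨ ¬p) is falsified — backtrack.
So q = False.
  then (q ∨ ¬v) forces v = False.
  then (¬d ∨ q) forces d = False.
  then (¬b ∨ d ∨ ¬p) forces b = False.
  then (b ∨ ¬c) forces c = False.
Set s = True.
All clauses satisfied.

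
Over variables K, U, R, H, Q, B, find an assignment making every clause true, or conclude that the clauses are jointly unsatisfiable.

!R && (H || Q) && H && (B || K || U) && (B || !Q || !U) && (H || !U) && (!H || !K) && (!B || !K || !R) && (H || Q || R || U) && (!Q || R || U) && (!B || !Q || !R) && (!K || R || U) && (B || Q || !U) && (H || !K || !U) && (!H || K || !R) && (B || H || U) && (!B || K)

Case R = True:
  Clause (!R) is falsified — contradiction.
Case R = False:
  (H) forces H = True.
  (!H || !K) forces K = False.
  (!B || K) forces B = False.
  (B || K || U) forces U = True.
  (B || !Q || !U) forces Q = False.
  Clause (B || Q || !U) is falsified — contradiction.
Both cases fail, so the formula is unsatisfiable.

The formula is unsatisfiable.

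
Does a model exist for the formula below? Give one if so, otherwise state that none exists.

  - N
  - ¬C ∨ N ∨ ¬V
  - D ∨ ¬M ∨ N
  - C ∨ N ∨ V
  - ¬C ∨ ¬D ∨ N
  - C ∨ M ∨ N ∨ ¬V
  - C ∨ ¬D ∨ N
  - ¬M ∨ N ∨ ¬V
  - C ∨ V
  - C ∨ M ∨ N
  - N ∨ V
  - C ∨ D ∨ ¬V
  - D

Unit clause (N) forces N = True.
Unit clause (D) forces D = True.
Set M = False.
Set C = False.
  then (C ∨ V) forces V = True.
All clauses satisfied.

D = True, M = False, N = True, C = False, V = True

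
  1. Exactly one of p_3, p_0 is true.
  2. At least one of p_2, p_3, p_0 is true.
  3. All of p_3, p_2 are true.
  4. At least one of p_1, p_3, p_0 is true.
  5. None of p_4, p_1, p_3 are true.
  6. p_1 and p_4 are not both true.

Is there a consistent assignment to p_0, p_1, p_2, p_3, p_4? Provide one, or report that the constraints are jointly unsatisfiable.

The formula is unsatisfiable.

Case p_3 = True:
  Constraint (5) is violated (p_3=T) — contradiction.
Case p_3 = False:
  Constraint (3) is violated (p_3=F) — contradiction.
Both cases fail — unsatisfiable.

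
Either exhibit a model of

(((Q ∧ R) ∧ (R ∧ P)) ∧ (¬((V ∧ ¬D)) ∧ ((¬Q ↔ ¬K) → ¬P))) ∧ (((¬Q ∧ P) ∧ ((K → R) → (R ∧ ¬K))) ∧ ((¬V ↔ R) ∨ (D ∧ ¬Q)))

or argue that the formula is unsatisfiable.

Case Q = True: the conjunct ¬Q is False.
Case Q = False: the conjunct Q is False.
Both cases fail — unsatisfiable.

Unsatisfiable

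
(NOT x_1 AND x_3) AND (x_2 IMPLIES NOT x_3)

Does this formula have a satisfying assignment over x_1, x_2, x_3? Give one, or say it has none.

x_1 = False, x_2 = False, x_3 = True

  NOT x_1 AND x_3 = True
    NOT x_1 = True
  x_2 IMPLIES NOT x_3 = True
    NOT x_3 = False
Both conjuncts True, so the formula holds.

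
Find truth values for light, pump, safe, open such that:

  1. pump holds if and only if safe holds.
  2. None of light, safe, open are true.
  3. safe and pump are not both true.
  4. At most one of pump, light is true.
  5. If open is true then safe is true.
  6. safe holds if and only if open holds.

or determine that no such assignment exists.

light = False, pump = False, safe = False, open = False

  (1) pump=F, safe=F — same ✓
  (2) {light, safe, open}: 0 true — none ✓
  (3) safe=F, pump=F — not both ✓
  (4) {pump, light}: 0 true — at most one ✓
  (5) open=F ⇒ safe: vacuous ✓
  (6) safe=F, open=F — same ✓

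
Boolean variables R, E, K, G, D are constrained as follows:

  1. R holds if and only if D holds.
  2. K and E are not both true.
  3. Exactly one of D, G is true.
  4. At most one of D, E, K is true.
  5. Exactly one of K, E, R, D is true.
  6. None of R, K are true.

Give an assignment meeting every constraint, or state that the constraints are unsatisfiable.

R = False, E = True, K = False, G = True, D = False

  (1) R=F, D=F — same ✓
  (2) K=F, E=T — not both ✓
  (3) {D, G}: 1 true — exactly one ✓
  (4) {D, E, K}: 1 true — at most one ✓
  (5) {K, E, R, D}: 1 true — exactly one ✓
  (6) {R, K}: 0 true — none ✓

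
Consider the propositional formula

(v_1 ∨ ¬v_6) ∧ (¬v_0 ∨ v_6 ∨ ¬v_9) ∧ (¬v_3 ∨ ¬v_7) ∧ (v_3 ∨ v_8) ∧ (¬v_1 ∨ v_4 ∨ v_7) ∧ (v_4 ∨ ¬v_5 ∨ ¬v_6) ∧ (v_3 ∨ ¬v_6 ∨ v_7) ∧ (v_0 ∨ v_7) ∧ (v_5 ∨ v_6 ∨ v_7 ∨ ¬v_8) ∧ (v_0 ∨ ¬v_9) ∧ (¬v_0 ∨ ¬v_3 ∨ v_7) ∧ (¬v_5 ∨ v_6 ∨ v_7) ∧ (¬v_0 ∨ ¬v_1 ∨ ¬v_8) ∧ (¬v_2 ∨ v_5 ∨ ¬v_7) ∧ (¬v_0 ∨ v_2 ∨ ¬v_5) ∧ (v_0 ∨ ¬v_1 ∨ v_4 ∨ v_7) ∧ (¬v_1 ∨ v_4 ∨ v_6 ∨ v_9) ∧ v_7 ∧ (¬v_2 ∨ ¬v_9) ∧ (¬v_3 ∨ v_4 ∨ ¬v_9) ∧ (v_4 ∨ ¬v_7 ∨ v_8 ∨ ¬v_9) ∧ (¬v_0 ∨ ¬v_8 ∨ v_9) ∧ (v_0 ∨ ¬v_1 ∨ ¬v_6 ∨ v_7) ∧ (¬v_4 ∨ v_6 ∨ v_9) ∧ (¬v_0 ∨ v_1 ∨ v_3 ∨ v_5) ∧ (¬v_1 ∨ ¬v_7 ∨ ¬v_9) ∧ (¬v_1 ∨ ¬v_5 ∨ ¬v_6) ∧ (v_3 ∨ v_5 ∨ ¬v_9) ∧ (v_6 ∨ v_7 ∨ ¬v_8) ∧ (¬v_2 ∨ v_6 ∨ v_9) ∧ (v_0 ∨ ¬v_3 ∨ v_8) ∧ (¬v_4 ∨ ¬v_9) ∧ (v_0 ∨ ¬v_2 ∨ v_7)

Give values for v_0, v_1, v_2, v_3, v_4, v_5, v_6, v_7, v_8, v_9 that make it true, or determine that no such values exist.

Unit clause (v_7) forces v_7 = True.
In (¬v_3 ∨ ¬v_7) only ¬v_3 is left, so v_3 = False.
In (v_3 ∨ v_8) only v_8 is left, so v_8 = True.
Try v_0 = True:
  (¬v_0 ∨ ¬v_1 ∨ ¬v_8) forces v_1 = False.
  (v_1 ∨ ¬v_6) forces v_6 = False.
  (¬v_0 ∨ v_6 ∨ ¬v_9) forces v_9 = False.
  clause (¬v_0 ∨ ¬v_8 ∨ v_9) is falsified — backtrack.
So v_0 = False.
  then (v_0 ∨ ¬v_9) forces v_9 = False.
Set v_1 = True.
Set v_2 = False.
Set v_4 = False.
  then (¬v_1 ∨ v_4 ∨ v_6 ∨ v_9) forces v_6 = True.
  then (¬v_1 ∨ ¬v_5 ∨ ¬v_6) forces v_5 = False.
All clauses satisfied.

v_0=F, v_1=T, v_2=F, v_3=F, v_4=F, v_5=F, v_6=T, v_7=T, v_8=T, v_9=F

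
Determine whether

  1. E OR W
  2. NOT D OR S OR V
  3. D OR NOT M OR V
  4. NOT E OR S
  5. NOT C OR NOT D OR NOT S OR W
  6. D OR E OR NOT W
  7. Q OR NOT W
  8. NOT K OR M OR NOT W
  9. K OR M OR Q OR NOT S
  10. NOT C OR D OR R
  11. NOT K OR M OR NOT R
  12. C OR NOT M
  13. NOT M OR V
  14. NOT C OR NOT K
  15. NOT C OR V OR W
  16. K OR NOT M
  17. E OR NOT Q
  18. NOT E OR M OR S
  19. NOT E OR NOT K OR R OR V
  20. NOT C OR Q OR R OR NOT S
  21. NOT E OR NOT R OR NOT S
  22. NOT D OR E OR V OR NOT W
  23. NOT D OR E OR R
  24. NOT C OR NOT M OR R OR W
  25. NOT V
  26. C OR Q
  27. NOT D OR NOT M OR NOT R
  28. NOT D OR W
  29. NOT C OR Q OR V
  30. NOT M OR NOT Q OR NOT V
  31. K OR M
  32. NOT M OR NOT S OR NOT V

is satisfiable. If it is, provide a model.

Case V = True:
  Clause (NOT V) is falsified — contradiction.
Case V = False:
  (NOT M OR V) forces M = False.
  (K OR M) forces K = True.
  (NOT K OR M OR NOT W) forces W = False.
  (E OR W) forces E = True.
  (NOT E OR S) forces S = True.
  (NOT K OR M OR NOT R) forces R = False.
  Clause (NOT E OR NOT K OR R OR V) is falsified — contradiction.
Both cases fail, so the formula is unsatisfiable.

UNSATISFIABLE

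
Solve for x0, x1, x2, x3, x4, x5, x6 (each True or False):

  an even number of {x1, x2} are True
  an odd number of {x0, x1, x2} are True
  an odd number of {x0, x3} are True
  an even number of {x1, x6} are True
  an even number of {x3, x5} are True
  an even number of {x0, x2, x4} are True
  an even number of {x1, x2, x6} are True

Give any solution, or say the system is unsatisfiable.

x0=T, x1=F, x2=F, x3=F, x4=T, x5=F, x6=F

{x1, x2}: 0 true → even ✓
{x0, x1, x2}: 1 true → odd ✓
{x0, x3}: 1 true → odd ✓
{x1, x6}: 0 true → even ✓
{x3, x5}: 0 true → even ✓
{x0, x2, x4}: 2 true → even ✓
{x1, x2, x6}: 0 true → even ✓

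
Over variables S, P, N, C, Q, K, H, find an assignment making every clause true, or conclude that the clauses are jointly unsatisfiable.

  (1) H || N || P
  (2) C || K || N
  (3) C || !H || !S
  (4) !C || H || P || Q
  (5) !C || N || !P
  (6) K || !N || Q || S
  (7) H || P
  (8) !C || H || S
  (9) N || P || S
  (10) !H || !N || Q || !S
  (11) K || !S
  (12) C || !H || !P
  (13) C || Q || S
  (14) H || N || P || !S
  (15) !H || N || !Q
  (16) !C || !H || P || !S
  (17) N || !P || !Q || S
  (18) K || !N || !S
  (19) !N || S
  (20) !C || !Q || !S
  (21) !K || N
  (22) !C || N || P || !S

S = True, P = True, N = True, C = True, Q = False, K = True, H = False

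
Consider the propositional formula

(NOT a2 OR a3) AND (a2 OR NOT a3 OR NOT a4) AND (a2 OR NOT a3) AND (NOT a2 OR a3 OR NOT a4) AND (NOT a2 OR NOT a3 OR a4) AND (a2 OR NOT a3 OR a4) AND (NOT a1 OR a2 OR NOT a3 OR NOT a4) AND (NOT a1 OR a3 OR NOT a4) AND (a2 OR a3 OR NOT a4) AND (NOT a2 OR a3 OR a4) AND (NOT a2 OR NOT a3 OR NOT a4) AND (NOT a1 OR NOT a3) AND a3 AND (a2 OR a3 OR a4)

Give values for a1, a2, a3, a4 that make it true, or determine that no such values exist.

Unsatisfiable — no assignment works.

Case a3 = True:
  (a2 OR NOT a3) forces a2 = True.
  (NOT a2 OR NOT a3 OR a4) forces a4 = True.
  Clause (NOT a2 OR NOT a3 OR NOT a4) is falsified — contradiction.
Case a3 = False:
  Clause (a3) is falsified — contradiction.
Both cases fail, so the formula is unsatisfiable.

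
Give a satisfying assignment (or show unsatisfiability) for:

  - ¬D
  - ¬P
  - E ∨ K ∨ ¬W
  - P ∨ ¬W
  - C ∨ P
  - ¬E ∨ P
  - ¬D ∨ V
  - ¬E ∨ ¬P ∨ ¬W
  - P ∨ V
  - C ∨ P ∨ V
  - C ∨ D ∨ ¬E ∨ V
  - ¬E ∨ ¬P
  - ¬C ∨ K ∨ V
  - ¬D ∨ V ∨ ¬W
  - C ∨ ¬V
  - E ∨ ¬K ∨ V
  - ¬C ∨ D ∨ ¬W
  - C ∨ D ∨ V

Unit clause (¬D) forces D = False.
Unit clause (¬P) forces P = False.
In (P ∨ ¬W) only ¬W is left, so W = False.
In (C ∨ P) only C is left, so C = True.
In (¬E ∨ P) only ¬E is left, so E = False.
In (P ∨ V) only V is left, so V = True.
Set K = False.
All clauses satisfied.

V: True; D: False; E: False; P: False; C: True; W: False; K: False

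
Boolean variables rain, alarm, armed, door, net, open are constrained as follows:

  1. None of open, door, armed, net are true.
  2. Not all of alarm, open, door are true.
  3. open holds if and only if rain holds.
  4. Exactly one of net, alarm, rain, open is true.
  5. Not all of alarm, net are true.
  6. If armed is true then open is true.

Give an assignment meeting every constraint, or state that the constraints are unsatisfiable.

rain=F, alarm=T, armed=F, door=F, net=F, open=F

  (1) {open, door, armed, net}: 0 true — none ✓
  (2) {alarm, open, door}: 1/3 true — not all ✓
  (3) open=F, rain=F — same ✓
  (4) {net, alarm, rain, open}: 1 true — exactly one ✓
  (5) {alarm, net}: 1/2 true — not all ✓
  (6) armed=F ⇒ open: vacuous ✓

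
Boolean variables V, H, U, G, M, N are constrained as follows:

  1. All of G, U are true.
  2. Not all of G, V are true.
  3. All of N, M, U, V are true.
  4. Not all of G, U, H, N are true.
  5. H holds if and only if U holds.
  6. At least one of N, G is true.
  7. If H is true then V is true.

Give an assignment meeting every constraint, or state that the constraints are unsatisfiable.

The formula is unsatisfiable.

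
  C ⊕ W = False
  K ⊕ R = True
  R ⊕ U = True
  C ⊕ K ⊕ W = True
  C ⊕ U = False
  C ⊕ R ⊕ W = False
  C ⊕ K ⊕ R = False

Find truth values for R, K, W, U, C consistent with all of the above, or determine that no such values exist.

R: False, K: True, W: True, U: True, C: True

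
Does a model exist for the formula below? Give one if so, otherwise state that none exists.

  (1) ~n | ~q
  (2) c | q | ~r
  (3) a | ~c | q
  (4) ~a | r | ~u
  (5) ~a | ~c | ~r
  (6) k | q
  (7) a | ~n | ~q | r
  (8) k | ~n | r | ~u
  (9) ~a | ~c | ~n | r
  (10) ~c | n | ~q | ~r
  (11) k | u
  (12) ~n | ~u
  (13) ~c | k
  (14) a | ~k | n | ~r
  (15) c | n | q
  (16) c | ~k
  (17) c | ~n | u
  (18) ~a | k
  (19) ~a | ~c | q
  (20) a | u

Set u = False.
  then (k | u) forces k = True.
  then (c | ~k) forces c = True.
  then (a | u) forces a = True.
  then (~a | ~c | ~r) forces r = False.
  then (~a | ~c | ~n | r) forces n = False.
  then (~a | ~c | q) forces q = True.
All clauses satisfied.

u = False, c = True, r = False, n = False, a = True, k = True, q = True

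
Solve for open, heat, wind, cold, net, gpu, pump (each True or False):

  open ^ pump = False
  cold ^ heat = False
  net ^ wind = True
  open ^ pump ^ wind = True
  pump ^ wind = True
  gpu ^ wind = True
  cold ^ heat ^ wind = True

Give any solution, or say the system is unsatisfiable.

open=F, heat=F, wind=T, cold=F, net=F, gpu=F, pump=F

open ^ pump = F ^ F = False ✓
cold ^ heat = F ^ F = False ✓
net ^ wind = F ^ T = True ✓
open ^ pump ^ wind = F ^ F ^ T = True ✓
pump ^ wind = F ^ T = True ✓
gpu ^ wind = F ^ T = True ✓
cold ^ heat ^ wind = F ^ F ^ T = True ✓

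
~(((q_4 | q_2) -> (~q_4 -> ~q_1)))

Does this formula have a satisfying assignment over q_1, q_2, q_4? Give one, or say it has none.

q_1 = True, q_2 = True, q_4 = False

  ~(((q_4 | q_2) -> (~q_4 -> ~q_1))) = True
    (q_4 | q_2) -> (~q_4 -> ~q_1) = False
      q_4 | q_2 = True
      ~q_4 -> ~q_1 = False
        ~q_4 = True
        ~q_1 = False
The formula evaluates to True.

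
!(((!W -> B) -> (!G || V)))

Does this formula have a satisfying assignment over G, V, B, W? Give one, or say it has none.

G=T, V=F, B=F, W=T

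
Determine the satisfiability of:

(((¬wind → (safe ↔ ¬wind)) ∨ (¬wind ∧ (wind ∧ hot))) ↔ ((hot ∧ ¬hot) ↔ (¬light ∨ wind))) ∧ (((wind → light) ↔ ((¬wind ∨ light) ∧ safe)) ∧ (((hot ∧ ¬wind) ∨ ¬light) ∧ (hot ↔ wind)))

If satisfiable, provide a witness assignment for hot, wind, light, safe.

Case wind = True: the formula simplifies to (hot ∧ ¬hot) ∧ ((light ↔ (light ∧ safe)) ∧ (¬light ∧ hot)).
  hot = True: the conjunct ¬hot is False.
  hot = False: the conjunct hot is False.
Case wind = False: the formula simplifies to (safe ↔ ((hot ∧ ¬hot) ↔ ¬light)) ∧ (safe ∧ ((hot ∨ ¬light) ∧ ¬hot)).
  hot = True: the conjunct ¬hot is False.
  hot = False: simplifies to (safe ↔ light) ∧ (safe ∧ ¬light).
    light = True: the conjunct ¬light is False.
    light = False: simplifies to ¬safe ∧ safe.
      safe = True: the conjunct ¬safe is False.
      safe = False: the conjunct safe is False.
Both cases fail — unsatisfiable.

The formula is unsatisfiable.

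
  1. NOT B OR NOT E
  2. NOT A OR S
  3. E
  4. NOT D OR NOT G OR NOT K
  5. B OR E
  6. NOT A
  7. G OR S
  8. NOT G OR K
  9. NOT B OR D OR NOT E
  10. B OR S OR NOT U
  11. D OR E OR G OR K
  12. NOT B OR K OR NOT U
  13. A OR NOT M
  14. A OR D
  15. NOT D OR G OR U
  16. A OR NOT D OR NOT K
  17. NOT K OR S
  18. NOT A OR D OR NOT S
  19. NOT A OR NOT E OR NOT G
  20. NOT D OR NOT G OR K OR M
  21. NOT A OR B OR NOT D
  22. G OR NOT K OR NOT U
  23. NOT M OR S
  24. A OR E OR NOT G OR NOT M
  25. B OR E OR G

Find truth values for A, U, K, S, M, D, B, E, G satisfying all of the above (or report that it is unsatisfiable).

Unit clause (E) forces E = True.
Unit clause (NOT A) forces A = False.
In (A OR NOT M) only NOT M is left, so M = False.
In (A OR D) only D is left, so D = True.
In (A OR NOT D OR NOT K) only NOT K is left, so K = False.
In (NOT D OR NOT G OR K OR M) only NOT G is left, so G = False.
In (NOT B OR NOT E) only NOT B is left, so B = False.
In (G OR S) only S is left, so S = True.
In (NOT D OR G OR U) only U is left, so U = True.
All clauses satisfied.

A = False, U = True, K = False, S = True, M = False, D = True, B = False, E = True, G = False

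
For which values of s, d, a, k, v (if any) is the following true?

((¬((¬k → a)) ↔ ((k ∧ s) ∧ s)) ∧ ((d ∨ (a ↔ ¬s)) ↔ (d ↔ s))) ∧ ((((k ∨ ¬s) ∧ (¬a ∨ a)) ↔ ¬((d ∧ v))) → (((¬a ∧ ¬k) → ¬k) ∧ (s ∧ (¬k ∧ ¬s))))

s = True, d = False, a = True, k = False, v = False

  (¬((¬k → a)) ↔ ((k ∧ s) ∧ s)) ∧ ((d ∨ (a ↔ ¬s)) ↔ (d ↔ s)) = True
    ¬((¬k → a)) ↔ ((k ∧ s) ∧ s) = True
      ¬((¬k → a)) = False
        ¬k → a = True
          ¬k = True
      (k ∧ s) ∧ s = False
        k ∧ s = False
    (d ∨ (a ↔ ¬s)) ↔ (d ↔ s) = True
      d ∨ (a ↔ ¬s) = False
        a ↔ ¬s = False
          ¬s = False
      d ↔ s = False
  (((k ∨ ¬s) ∧ (¬a ∨ a)) ↔ ¬((d ∧ v))) → (((¬a ∧ ¬k) → ¬k) ∧ (s ∧ (¬k ∧ ¬s))) = True
    ((k ∨ ¬s) ∧ (¬a ∨ a)) ↔ ¬((d ∧ v)) = False
      (k ∨ ¬s) ∧ (¬a ∨ a) = False
        k ∨ ¬s = False
          ¬s = False
        ¬a ∨ a = True
          ¬a = False
      ¬((d ∧ v)) = True
        d ∧ v = False
    ((¬a ∧ ¬k) → ¬k) ∧ (s ∧ (¬k ∧ ¬s)) = False
      (¬a ∧ ¬k) → ¬k = True
        ¬a ∧ ¬k = False
          ¬a = False
          ¬k = True
        ¬k = True
      s ∧ (¬k ∧ ¬s) = False
        ¬k ∧ ¬s = False
          ¬k = True
          ¬s = False
Both conjuncts True, so the formula holds.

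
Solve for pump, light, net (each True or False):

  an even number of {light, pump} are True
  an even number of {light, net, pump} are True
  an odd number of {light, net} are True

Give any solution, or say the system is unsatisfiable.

pump = True; light = True; net = False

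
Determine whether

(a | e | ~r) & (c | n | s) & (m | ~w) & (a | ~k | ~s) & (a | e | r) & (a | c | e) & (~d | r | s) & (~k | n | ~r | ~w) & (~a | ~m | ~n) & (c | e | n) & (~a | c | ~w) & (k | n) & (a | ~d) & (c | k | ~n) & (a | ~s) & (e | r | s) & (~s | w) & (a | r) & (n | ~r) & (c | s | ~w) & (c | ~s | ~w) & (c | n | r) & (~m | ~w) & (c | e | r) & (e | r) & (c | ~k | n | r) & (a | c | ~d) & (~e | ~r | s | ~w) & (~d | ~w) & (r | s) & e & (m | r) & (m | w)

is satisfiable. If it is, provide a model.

Unit clause (e) forces e = True.
Set d = False.
Set n = True.
Set k = True.
Try w = True:
  (m | ~w) forces m = True.
  clause (~m | ~w) is falsified — backtrack.
So w = False.
  then (~s | w) forces s = False.
  then (r | s) forces r = True.
  then (m | w) forces m = True.
  then (~a | ~m | ~n) forces a = False.
Set c = False.
All clauses satisfied.

d: False, n: True, k: True, e: True, w: False, c: False, m: True, a: False, r: True, s: False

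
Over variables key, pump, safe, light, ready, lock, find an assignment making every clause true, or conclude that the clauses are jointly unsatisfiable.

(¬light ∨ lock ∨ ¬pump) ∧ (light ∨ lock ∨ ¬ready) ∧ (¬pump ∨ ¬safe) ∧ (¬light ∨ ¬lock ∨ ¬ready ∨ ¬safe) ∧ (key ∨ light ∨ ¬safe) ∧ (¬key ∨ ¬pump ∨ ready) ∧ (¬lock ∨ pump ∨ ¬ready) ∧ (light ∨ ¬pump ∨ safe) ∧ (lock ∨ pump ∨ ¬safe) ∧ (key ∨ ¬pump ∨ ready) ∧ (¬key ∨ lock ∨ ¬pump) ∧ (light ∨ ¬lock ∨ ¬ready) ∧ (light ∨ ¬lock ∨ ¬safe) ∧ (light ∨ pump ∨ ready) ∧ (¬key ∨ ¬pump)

Set key = False.
Set pump = False.
Set safe = False.
Try light = False:
  (light ∨ pump ∨ ready) forces ready = True.
  (light ∨ lock ∨ ¬ready) forces lock = True.
  clause (¬lock ∨ pump ∨ ¬ready) is falsified — backtrack.
So light = True.
Set ready = True.
  then (¬lock ∨ pump ∨ ¬ready) forces lock = False.
All clauses satisfied.

key=F; pump=F; safe=F; light=T; ready=T; lock=F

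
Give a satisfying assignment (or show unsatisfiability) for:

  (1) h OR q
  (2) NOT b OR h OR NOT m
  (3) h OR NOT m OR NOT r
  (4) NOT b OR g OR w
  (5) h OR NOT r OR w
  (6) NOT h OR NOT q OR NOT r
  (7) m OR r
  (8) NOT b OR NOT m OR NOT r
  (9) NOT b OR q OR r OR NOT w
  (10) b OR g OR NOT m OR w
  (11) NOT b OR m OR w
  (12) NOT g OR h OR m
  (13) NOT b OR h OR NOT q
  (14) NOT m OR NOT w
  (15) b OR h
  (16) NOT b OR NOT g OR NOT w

r=T, g=F, b=F, w=F, m=F, h=T, q=F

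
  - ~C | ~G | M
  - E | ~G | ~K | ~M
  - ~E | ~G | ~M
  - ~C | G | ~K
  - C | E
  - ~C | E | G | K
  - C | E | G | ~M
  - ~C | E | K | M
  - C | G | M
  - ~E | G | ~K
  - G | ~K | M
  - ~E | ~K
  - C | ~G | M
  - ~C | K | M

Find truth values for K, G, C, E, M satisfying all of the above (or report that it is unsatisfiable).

K = False; G = False; C = True; E = True; M = True

Try K = True:
  (~E | ~K) forces E = False.
  (C | E) forces C = True.
  (~C | G | ~K) forces G = True.
  (~C | ~G | M) forces M = True.
  clause (E | ~G | ~K | ~M) is falsified — backtrack.
So K = False.
Set G = False.
Set C = True.
  then (~C | E | G | K) forces E = True.
  then (~C | K | M) forces M = True.
All clauses satisfied.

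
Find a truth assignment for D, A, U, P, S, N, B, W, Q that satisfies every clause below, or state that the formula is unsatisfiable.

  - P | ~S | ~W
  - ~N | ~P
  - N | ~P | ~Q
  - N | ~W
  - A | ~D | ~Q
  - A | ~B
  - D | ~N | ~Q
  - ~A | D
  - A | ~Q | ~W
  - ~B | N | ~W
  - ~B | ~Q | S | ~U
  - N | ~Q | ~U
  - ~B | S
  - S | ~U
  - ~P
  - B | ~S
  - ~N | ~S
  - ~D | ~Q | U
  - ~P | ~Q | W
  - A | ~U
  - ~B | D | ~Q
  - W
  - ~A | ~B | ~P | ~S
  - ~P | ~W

D: True, A: True, U: False, P: False, S: False, N: True, B: False, W: True, Q: False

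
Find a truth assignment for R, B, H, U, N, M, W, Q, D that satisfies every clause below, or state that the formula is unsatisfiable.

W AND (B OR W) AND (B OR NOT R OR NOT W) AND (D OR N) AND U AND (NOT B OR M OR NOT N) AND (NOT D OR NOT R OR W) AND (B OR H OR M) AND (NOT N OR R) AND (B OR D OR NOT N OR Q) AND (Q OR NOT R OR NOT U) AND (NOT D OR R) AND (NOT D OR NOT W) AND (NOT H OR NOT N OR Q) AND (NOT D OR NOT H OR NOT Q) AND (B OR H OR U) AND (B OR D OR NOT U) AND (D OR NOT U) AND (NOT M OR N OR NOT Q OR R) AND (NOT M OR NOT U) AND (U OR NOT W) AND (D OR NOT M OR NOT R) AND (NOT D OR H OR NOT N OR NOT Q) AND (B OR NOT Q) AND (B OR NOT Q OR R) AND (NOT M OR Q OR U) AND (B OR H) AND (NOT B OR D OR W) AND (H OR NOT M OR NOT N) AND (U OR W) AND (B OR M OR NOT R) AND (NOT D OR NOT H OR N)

The formula is unsatisfiable.

Case U = True:
  (W) forces W = True.
  (NOT D OR NOT W) forces D = False.
  Clause (D OR NOT U) is falsified — contradiction.
Case U = False:
  Clause (U) is falsified — contradiction.
Both cases fail, so the formula is unsatisfiable.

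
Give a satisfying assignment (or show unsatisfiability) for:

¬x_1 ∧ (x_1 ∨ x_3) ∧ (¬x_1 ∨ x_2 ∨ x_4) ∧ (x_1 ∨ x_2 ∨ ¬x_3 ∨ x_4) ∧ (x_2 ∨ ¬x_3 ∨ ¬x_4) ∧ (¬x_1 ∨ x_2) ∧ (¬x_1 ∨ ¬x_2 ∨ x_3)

x_1 = False; x_2 = True; x_3 = True; x_4 = True

Unit clause (¬x_1) forces x_1 = False.
In (x_1 ∨ x_3) only x_3 is left, so x_3 = True.
Try x_2 = False:
  (x_1 ∨ x_2 ∨ ¬x_3 ∨ x_4) forces x_4 = True.
  clause (x_2 ∨ ¬x_3 ∨ ¬x_4) is falsified — backtrack.
So x_2 = True.
Set x_4 = True.
Check each clause:
  (¬x_1): ¬x_1 holds.
  (x_1 ∨ x_3): x_3 holds.
  (¬x_1 ∨ x_2 ∨ x_4): ¬x_1 holds.
  (x_1 ∨ x_2 ∨ ¬x_3 ∨ x_4): x_2 holds.
  (x_2 ∨ ¬x_3 ∨ ¬x_4): x_2 holds.
  (¬x_1 ∨ x_2): ¬x_1 holds.
  (¬x_1 ∨ ¬x_2 ∨ x_3): ¬x_1 holds.
All clauses satisfied.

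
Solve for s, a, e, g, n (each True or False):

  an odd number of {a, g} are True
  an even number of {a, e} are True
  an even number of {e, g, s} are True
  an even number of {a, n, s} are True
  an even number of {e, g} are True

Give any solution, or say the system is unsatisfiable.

The formula is unsatisfiable.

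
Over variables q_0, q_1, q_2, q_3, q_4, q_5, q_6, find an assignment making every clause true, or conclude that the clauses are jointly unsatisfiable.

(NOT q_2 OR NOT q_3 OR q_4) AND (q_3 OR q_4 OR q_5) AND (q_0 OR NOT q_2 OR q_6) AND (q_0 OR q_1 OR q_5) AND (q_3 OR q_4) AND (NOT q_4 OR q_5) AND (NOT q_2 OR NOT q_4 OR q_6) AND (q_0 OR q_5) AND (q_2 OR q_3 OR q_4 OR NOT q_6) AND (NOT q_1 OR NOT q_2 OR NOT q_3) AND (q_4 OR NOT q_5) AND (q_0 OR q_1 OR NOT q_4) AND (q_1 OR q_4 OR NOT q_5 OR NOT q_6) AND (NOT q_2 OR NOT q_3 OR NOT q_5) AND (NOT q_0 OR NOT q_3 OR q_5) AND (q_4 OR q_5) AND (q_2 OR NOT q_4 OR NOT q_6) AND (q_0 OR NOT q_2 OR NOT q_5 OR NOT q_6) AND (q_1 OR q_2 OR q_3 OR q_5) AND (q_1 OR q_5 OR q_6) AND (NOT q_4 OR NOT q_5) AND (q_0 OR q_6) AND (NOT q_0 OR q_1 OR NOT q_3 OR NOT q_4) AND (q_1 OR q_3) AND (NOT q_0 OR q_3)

Case q_5 = True:
  (q_4 OR NOT q_5) forces q_4 = True.
  Clause (NOT q_4 OR NOT q_5) is falsified — contradiction.
Case q_5 = False:
  (NOT q_4 OR q_5) forces q_4 = False.
  Clause (q_4 OR q_5) is falsified — contradiction.
Both cases fail, so the formula is unsatisfiable.

No satisfying assignment exists.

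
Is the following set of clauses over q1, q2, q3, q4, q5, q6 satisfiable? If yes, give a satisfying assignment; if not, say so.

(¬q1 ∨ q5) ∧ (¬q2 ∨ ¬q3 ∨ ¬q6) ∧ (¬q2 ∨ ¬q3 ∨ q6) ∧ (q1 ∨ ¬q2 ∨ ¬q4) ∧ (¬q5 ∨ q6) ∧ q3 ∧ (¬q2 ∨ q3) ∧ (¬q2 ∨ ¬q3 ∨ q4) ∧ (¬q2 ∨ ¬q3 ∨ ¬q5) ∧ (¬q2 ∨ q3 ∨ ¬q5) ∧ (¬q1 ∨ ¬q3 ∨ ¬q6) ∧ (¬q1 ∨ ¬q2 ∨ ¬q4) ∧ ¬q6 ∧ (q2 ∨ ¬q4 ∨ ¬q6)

Unit clause (q3) forces q3 = True.
Unit clause (¬q6) forces q6 = False.
In (¬q2 ∨ ¬q3 ∨ q6) only ¬q2 is left, so q2 = False.
In (¬q5 ∨ q6) only ¬q5 is left, so q5 = False.
In (¬q1 ∨ q5) only ¬q1 is left, so q1 = False.
Set q4 = True.
All clauses satisfied.

q1=F, q2=F, q3=T, q4=T, q5=F, q6=F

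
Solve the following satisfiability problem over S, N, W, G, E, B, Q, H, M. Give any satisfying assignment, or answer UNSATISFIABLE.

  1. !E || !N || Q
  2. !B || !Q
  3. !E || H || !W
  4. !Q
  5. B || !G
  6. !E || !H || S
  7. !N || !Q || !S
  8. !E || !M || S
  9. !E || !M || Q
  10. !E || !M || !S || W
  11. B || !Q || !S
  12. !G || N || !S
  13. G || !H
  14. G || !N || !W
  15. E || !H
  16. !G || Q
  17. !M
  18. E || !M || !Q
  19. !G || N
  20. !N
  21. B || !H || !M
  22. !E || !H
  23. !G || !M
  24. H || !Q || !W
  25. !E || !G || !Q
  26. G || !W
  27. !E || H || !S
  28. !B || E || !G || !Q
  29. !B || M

Unit clause (!Q) forces Q = False.
In (!G || Q) only !G is left, so G = False.
Unit clause (!M) forces M = False.
Unit clause (!N) forces N = False.
In (G || !W) only !W is left, so W = False.
In (!B || M) only !B is left, so B = False.
In (G || !H) only !H is left, so H = False.
Set S = False.
Set E = False.
All clauses satisfied.

S=F, N=F, W=F, G=F, E=F, B=F, Q=F, H=F, M=F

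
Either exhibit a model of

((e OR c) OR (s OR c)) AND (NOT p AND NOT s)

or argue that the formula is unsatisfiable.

c = False; s = False; e = True; p = False

  (e OR c) OR (s OR c) = True
    e OR c = True
    s OR c = False
  NOT p AND NOT s = True
    NOT p = True
    NOT s = True
Both conjuncts True, so the formula holds.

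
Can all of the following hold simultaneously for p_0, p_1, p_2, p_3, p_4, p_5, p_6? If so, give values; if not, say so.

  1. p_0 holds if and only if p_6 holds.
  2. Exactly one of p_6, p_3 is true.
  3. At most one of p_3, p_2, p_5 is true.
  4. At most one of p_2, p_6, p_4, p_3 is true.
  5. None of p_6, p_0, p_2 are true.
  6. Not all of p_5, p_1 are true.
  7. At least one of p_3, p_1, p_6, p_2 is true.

p_0 = False, p_1 = True, p_2 = False, p_3 = True, p_4 = False, p_5 = False, p_6 = False

  (1) p_0=F, p_6=F — same ✓
  (2) {p_6, p_3}: 1 true — exactly one ✓
  (3) {p_3, p_2, p_5}: 1 true — at most one ✓
  (4) {p_2, p_6, p_4, p_3}: 1 true — at most one ✓
  (5) {p_6, p_0, p_2}: 0 true — none ✓
  (6) {p_5, p_1}: 1/2 true — not all ✓
  (7) {p_3, p_1, p_6, p_2}: 2 true — at least one ✓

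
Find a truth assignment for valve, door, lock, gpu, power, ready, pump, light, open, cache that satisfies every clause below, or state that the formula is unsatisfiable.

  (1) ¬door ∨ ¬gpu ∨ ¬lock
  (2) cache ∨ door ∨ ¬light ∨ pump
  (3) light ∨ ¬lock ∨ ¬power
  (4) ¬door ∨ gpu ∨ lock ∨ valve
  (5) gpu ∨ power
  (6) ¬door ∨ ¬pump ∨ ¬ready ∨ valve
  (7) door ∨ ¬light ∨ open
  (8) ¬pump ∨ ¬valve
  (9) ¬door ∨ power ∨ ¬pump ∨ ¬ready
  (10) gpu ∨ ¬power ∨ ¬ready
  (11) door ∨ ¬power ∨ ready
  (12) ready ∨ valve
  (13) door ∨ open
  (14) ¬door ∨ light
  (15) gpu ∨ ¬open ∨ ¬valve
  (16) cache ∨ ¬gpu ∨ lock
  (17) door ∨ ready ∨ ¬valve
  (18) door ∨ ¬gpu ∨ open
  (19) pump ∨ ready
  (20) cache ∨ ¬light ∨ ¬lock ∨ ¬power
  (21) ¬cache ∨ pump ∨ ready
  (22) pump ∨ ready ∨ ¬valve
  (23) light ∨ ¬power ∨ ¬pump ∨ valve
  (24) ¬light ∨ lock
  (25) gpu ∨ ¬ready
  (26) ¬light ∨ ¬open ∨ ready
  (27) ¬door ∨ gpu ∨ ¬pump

Set valve = False.
  then (ready ∨ valve) forces ready = True.
  then (gpu ∨ ¬ready) forces gpu = True.
Set door = False.
  then (door ∨ open) forces open = True.
Set lock = True.
Set power = False.
Set pump = False.
Set light = False.
Set cache = False.
All clauses satisfied.

valve = False; door = False; lock = True; gpu = True; power = False; ready = True; pump = False; light = False; open = True; cache = False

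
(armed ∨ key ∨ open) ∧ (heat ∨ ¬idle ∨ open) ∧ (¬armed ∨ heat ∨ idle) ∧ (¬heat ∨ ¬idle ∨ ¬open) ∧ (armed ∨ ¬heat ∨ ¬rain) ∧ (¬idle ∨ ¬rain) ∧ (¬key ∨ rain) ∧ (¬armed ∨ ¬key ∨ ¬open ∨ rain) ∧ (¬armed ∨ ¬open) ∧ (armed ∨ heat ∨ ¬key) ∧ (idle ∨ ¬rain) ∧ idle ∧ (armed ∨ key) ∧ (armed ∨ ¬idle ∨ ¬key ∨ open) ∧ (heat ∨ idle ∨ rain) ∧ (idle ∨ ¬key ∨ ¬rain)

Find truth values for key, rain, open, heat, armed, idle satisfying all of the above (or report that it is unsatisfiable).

Unit clause (idle) forces idle = True.
In (¬idle ∨ ¬rain) only ¬rain is left, so rain = False.
In (¬key ∨ rain) only ¬key is left, so key = False.
In (armed ∨ key) only armed is left, so armed = True.
In (¬armed ∨ ¬open) only ¬open is left, so open = False.
In (heat ∨ ¬idle ∨ open) only heat is left, so heat = True.
All clauses satisfied.

key=F; rain=F; open=F; heat=T; armed=T; idle=T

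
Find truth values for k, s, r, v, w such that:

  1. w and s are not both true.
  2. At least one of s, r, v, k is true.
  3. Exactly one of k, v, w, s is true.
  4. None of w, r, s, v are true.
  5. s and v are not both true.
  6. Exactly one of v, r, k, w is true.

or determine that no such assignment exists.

k: True, s: False, r: False, v: False, w: False

  (1) w=F, s=F — not both ✓
  (2) {s, r, v, k}: 1 true — at least one ✓
  (3) {k, v, w, s}: 1 true — exactly one ✓
  (4) {w, r, s, v}: 0 true — none ✓
  (5) s=F, v=F — not both ✓
  (6) {v, r, k, w}: 1 true — exactly one ✓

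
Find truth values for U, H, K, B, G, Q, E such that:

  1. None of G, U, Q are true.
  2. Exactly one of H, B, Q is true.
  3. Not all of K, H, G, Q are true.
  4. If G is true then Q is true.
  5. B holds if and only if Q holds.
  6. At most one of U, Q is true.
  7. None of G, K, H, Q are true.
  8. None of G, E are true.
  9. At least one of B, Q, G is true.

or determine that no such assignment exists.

No satisfying assignment exists.

Case U = True:
  Constraint (1) is violated (U=T) — contradiction.
Case U = False:
  (1) forces G = False.
  (1) forces Q = False.
  (5) with Q=F forces B = False.
  Constraint (9) is violated (B=F, Q=F, G=F) — contradiction.
Both cases fail — unsatisfiable.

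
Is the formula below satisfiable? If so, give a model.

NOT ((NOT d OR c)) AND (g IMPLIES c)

d = True, c = False, g = False

  NOT ((NOT d OR c)) = True
    NOT d OR c = False
      NOT d = False
  g IMPLIES c = True
Both conjuncts True, so the formula holds.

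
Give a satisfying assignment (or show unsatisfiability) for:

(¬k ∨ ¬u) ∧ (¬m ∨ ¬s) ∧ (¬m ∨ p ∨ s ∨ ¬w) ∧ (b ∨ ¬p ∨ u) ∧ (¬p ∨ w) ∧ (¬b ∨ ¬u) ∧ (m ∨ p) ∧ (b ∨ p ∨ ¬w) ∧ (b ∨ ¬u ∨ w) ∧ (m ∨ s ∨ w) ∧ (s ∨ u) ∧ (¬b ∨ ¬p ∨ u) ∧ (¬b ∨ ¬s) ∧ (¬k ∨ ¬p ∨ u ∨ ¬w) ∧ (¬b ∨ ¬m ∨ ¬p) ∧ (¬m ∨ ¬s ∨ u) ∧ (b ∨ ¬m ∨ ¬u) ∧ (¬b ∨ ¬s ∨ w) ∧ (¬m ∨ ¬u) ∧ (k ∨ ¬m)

Set s = False.
  then (s ∨ u) forces u = True.
  then (¬m ∨ ¬u) forces m = False.
  then (¬k ∨ ¬u) forces k = False.
  then (¬b ∨ ¬u) forces b = False.
  then (m ∨ p) forces p = True.
  then (b ∨ ¬u ∨ w) forces w = True.
All clauses satisfied.

s: False; p: True; w: True; k: False; b: False; u: True; m: False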